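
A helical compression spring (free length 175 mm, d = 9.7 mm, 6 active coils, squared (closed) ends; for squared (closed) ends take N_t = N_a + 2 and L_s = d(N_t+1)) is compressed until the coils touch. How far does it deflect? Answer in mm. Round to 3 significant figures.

87.7 mm

N_t = 8; L_s = 9.7·9 = 87.3 mm
δ_solid = L₀ − L_s = 175 − 87.3 = 87.7 mm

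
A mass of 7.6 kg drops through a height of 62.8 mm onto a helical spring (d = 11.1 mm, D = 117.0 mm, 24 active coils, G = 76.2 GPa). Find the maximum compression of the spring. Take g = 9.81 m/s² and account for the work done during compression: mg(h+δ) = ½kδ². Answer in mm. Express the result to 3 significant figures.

73.5 mm

k = Gd⁴/(8D³N_a) = (76.2×10³)(11.1⁴)/(8·117.0³·24) = 3.7617 N/mm
W = mg = 7.6 × 9.81 = 74.556 N
½kδ² − Wδ − Wh = 0 → δ = (W + √(W² + 2kWh))/k
δ = (74.556 + √(5558.6 + 35225.8))/3.7617 = (74.556 + 201.95)/3.7617 = 73.505 mm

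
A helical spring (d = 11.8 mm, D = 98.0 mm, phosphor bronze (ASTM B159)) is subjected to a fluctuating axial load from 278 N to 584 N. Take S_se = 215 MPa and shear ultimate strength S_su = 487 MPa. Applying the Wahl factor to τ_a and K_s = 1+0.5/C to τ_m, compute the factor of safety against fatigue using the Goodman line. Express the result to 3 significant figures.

C = D/d = 98.0/11.8 = 8.3051; K_W = (4C−1)/(4C−4)+0.615/C = 1.1767; K_s = 1+0.5/C = 1.0602
F_a = (F_max−F_min)/2 = 153 N; F_m = (F_max+F_min)/2 = 431 N
τ_a = K_W·8F_aD/(πd³) = 1.1767 × 23.239 = 27.345 MPa
τ_m = K_s·8F_mD/(πd³) = 1.0602 × 65.463 = 69.404 MPa
Goodman: 1/n_f = τ_a/S_se + τ_m/S_su = 27.345/215 + 69.404/487 = 0.12719 + 0.14251 = 0.2697
n_f = 1/0.2697 = 3.708

3.71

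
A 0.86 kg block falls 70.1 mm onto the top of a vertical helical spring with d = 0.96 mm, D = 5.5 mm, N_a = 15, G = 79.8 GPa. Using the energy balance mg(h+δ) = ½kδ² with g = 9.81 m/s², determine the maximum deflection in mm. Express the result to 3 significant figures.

21.3 mm

k = Gd⁴/(8D³N_a) = (79.8×10³)(0.96⁴)/(8·5.5³·15) = 3.3948 N/mm
W = mg = 0.86 × 9.81 = 8.4366 N
½kδ² − Wδ − Wh = 0 → δ = (W + √(W² + 2kWh))/k
δ = (8.4366 + √(71.176 + 4015.45))/3.3948 = (8.4366 + 63.927)/3.3948 = 21.316 mm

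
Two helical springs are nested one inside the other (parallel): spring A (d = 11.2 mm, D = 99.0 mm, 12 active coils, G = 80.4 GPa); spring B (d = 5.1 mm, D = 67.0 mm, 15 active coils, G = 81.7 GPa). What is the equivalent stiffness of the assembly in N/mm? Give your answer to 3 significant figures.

k_A = Gd⁴/(8D³N_a) = (80.4×10³)(11.2⁴)/(8·99.0³·12) = 13.582 N/mm
k_B = Gd⁴/(8D³N_a) = (81.7×10³)(5.1⁴)/(8·67.0³·15) = 1.5314 N/mm
Parallel: k_eq = 13.582 + 1.5314 = 15.113 N/mm

15.1 N/mm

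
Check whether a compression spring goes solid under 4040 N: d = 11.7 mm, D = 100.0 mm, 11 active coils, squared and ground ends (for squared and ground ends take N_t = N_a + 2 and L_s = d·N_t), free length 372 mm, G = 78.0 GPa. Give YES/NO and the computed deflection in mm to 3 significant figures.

k = Gd⁴/(8D³N_a) = (78.0×10³)(11.7⁴)/(8·100.0³·11) = 16.609 N/mm
N_t = 13; L_s = 11.7·13 = 152.1 mm; δ_solid = L₀ − L_s = 372 − 152.1 = 219.9 mm
δ = F/k = 4040/16.609 = 243.23 mm
δ ≥ δ_solid → spring goes solid

YES, δ = 243 mm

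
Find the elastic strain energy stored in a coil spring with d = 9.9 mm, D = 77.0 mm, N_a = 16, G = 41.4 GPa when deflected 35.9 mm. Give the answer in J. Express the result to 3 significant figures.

k = Gd⁴/(8D³N_a) = (41.4×10³)(9.9⁴)/(8·77.0³·16) = 6.8055 N/mm
U = ½kδ² = 0.5 × 6.8055 × 35.9² = 4385.5 N·mm = 4.3855 J

4.39 J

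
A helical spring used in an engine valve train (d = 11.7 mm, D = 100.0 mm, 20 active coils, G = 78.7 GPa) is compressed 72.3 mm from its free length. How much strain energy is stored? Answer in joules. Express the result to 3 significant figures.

24.1 J

k = Gd⁴/(8D³N_a) = (78.7×10³)(11.7⁴)/(8·100.0³·20) = 9.2172 N/mm
U = ½kδ² = 0.5 × 9.2172 × 72.3² = 24090 N·mm = 24.09 J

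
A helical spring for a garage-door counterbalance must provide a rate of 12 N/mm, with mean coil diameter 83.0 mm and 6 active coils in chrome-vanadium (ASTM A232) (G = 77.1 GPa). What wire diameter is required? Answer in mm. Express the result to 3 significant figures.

d = (8D³N_a·k / G)^(1/4) = (8·83.0³·6·12 / (77.1×10³))^0.25
  = (4271.7)^0.25 = 8.0845 mm

8.08 mm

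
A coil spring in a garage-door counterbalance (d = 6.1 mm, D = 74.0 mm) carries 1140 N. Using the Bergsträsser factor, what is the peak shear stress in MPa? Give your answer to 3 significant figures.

1050 MPa

Spring index C = D/d = 74.0/6.1 = 12.1311
K_B = (4C+2)/(4C−3) = 50.525/45.525 = 1.1098
τ₀ = 8FD/(πd³) = 8·1140·74.0/(π·6.1³) = 674880/713.08 = 946.43 MPa
τ_max = K·τ₀ = 1.1098 × 946.43 = 1050.4 MPa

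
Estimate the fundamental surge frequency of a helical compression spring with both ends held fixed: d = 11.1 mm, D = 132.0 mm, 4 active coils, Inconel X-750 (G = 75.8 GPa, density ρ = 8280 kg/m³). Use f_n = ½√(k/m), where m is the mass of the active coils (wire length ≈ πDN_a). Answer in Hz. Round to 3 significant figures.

k = Gd⁴/(8D³N_a) = (75.8×10³)(11.1⁴)/(8·132.0³·4) = 15.635 N/mm = 15635 N/m
Wire length L = πDN_a = π·132.0·4 = 1658.8 mm
m = ρ·(πd²/4)·L = 8280 × 96.769×10⁻⁶ m² × 1.6588 m = 1.3291 kg
f_n = ½√(k/m) = 0.5·√(15635/1.3291) = 0.5·√(11764) = 54.23 Hz

54.2 Hz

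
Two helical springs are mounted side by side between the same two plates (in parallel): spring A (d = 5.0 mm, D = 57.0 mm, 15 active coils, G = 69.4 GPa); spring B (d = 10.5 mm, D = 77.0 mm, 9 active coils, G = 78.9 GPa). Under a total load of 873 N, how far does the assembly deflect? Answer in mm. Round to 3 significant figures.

28.0 mm

k_A = Gd⁴/(8D³N_a) = (69.4×10³)(5.0⁴)/(8·57.0³·15) = 1.9518 N/mm
k_B = Gd⁴/(8D³N_a) = (78.9×10³)(10.5⁴)/(8·77.0³·9) = 29.176 N/mm
Parallel: k_eq = 1.9518 + 29.176 = 31.128 N/mm
δ = F/k_eq = 873/31.128 = 28.045 mm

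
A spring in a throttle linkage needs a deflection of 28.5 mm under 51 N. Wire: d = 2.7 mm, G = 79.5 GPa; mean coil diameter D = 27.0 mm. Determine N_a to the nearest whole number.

Required rate k = F/δ = 51/28.5 = 1.7895 N/mm
N_a = Gd⁴/(8D³k) = (79.5×10³ × 2.7⁴)/(8 × 27.0³ × 1.7895)
    = 4.22496e+06 / 281778 = 14.99 → 15 coils

15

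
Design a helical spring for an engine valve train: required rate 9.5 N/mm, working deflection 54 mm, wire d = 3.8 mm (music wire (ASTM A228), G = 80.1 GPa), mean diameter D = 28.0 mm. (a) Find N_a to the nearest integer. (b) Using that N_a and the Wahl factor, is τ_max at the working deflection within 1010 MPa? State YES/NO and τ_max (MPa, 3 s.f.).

N_a = Gd⁴/(8D³k) = (80.1×10³)(3.8⁴)/(8·28.0³·9.5) = 10.01 → N_a = 10
Actual rate k = Gd⁴/(8D³·10) = 9.5105 N/mm
Working load F = kδ = 9.5105·54 = 513.57 N
C = 28.0/3.8 = 7.3684; K_W = (4C−1)/(4C−4)+0.615/C = 1.2012
τ_max = K_W·8FD/(πd³) = 1.2012·667.34 = 801.62 MPa
τ_max ≤ 1010 MPa → acceptable

(a) 10 coils; (b) YES, τ_max = 802 MPa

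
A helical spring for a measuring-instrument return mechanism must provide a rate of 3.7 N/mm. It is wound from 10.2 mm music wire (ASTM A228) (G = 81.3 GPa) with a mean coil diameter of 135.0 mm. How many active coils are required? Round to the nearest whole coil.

12

N_a = Gd⁴/(8D³k) = (81.3×10³ × 10.2⁴)/(8 × 135.0³ × 3.7)
    = 8.80017e+08 / 7.28271e+07 = 12.08 → 12 coils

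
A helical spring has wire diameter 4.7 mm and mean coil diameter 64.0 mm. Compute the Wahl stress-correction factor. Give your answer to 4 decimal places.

1.1046

C = D/d = 64.0/4.7 = 13.6170
K_W = (4C−1)/(4C−4) + 0.615/C = 53.468/50.468 + 0.0452 = 1.1046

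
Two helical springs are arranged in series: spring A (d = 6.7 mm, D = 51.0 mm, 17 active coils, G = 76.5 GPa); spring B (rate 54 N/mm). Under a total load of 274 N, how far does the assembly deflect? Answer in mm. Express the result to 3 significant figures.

37.1 mm

k_A = Gd⁴/(8D³N_a) = (76.5×10³)(6.7⁴)/(8·51.0³·17) = 8.545 N/mm
Series: 1/k_eq = 1/8.545 + 1/54 = 0.13555; k_eq = 7.3776 N/mm
δ = F/k_eq = 274/7.3776 = 37.14 mm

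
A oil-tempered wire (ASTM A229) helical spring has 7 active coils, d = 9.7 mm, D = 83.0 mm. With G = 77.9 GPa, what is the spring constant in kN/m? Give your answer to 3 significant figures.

21.5 kN/m

k = Gd⁴/(8D³N_a) = (77.9×10³ × 9.7⁴) / (8 × 83.0³ × 7)
  = 6.89643e+08 / 3.20201e+07 = 21.538 N/mm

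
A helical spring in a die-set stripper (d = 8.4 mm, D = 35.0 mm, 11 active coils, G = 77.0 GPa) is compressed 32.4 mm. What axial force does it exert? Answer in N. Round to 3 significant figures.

3290 N

k = Gd⁴/(8D³N_a) = (77.0×10³)(8.4⁴)/(8·35.0³·11) = 101.61 N/mm
F = k·δ = 101.61 × 32.4 = 3292 N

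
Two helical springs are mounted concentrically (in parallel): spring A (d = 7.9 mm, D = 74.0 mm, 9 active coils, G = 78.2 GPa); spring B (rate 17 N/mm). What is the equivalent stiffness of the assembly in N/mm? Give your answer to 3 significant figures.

27.4 N/mm

k_A = Gd⁴/(8D³N_a) = (78.2×10³)(7.9⁴)/(8·74.0³·9) = 10.44 N/mm
Parallel: k_eq = 10.44 + 17 = 27.44 N/mm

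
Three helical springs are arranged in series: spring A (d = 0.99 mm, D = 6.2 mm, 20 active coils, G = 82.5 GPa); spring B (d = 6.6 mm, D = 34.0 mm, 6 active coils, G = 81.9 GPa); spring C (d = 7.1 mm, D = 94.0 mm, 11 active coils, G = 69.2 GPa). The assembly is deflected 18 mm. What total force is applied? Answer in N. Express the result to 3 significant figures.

19.8 N

k_A = Gd⁴/(8D³N_a) = (82.5×10³)(0.99⁴)/(8·6.2³·20) = 2.0783 N/mm
k_B = Gd⁴/(8D³N_a) = (81.9×10³)(6.6⁴)/(8·34.0³·6) = 82.372 N/mm
k_C = Gd⁴/(8D³N_a) = (69.2×10³)(7.1⁴)/(8·94.0³·11) = 2.4059 N/mm
Series: 1/k_eq = 1/2.0783 + 1/82.372 + 1/2.4059 = 0.90896; k_eq = 1.1002 N/mm
F = k_eq·δ = 1.1002·18 = 19.803 N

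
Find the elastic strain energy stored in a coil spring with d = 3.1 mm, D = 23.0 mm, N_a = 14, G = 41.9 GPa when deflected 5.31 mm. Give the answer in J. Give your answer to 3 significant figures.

0.0400 J

k = Gd⁴/(8D³N_a) = (41.9×10³)(3.1⁴)/(8·23.0³·14) = 2.8396 N/mm
U = ½kδ² = 0.5 × 2.8396 × 5.31² = 40.033 N·mm = 0.040033 J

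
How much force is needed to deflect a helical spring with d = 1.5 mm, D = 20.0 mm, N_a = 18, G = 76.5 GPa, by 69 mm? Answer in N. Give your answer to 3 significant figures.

23.2 N

k = Gd⁴/(8D³N_a) = (76.5×10³)(1.5⁴)/(8·20.0³·18) = 0.33618 N/mm
F = k·δ = 0.33618 × 69 = 23.197 N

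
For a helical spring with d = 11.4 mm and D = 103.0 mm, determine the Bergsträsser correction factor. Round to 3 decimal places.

C = D/d = 103.0/11.4 = 9.0351
K_B = (4C+2)/(4C−3) = 38.140/33.140 = 1.1509

1.151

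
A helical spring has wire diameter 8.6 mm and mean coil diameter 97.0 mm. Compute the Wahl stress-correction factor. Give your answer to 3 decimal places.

1.127

C = D/d = 97.0/8.6 = 11.2791
K_W = (4C−1)/(4C−4) + 0.615/C = 44.116/41.116 + 0.0545 = 1.1275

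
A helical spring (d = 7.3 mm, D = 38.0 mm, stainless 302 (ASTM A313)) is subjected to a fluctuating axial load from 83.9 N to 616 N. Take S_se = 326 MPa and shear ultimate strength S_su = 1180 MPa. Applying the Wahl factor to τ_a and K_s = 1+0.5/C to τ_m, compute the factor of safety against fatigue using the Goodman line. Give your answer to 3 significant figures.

2.91

C = D/d = 38.0/7.3 = 5.2055; K_W = (4C−1)/(4C−4)+0.615/C = 1.2965; K_s = 1+0.5/C = 1.0961
F_a = (F_max−F_min)/2 = 266.05 N; F_m = (F_max+F_min)/2 = 349.95 N
τ_a = K_W·8F_aD/(πd³) = 1.2965 × 66.179 = 85.8 MPa
τ_m = K_s·8F_mD/(πd³) = 1.0961 × 87.048 = 95.41 MPa
Goodman: 1/n_f = τ_a/S_se + τ_m/S_su = 85.8/326 + 95.41/1180 = 0.26319 + 0.08086 = 0.34404
n_f = 1/0.34404 = 2.907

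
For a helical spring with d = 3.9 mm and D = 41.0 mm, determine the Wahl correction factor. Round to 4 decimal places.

C = D/d = 41.0/3.9 = 10.5128
K_W = (4C−1)/(4C−4) + 0.615/C = 41.051/38.051 + 0.0585 = 1.1373

1.1373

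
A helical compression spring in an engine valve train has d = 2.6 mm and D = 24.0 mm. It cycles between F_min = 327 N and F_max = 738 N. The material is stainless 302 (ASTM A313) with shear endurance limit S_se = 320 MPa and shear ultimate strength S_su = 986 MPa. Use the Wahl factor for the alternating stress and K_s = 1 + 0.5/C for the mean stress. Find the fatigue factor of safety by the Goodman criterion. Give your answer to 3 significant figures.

C = D/d = 24.0/2.6 = 9.2308; K_W = (4C−1)/(4C−4)+0.615/C = 1.1577; K_s = 1+0.5/C = 1.0542
F_a = (F_max−F_min)/2 = 205.5 N; F_m = (F_max+F_min)/2 = 532.5 N
τ_a = K_W·8F_aD/(πd³) = 1.1577 × 714.57 = 827.29 MPa
τ_m = K_s·8F_mD/(πd³) = 1.0542 × 1851.6 = 1951.9 MPa
Goodman: 1/n_f = τ_a/S_se + τ_m/S_su = 827.29/320 + 1951.9/986 = 2.58527 + 1.97963 = 4.5649
n_f = 1/4.5649 = 0.2191

0.219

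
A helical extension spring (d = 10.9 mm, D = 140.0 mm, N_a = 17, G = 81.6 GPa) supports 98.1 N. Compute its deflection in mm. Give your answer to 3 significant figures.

k = Gd⁴/(8D³N_a) = (81.6×10³)(10.9⁴)/(8·140.0³·17) = 3.0865 N/mm
δ = F/k = 98.1 / 3.0865 = 31.783 mm

31.8 mm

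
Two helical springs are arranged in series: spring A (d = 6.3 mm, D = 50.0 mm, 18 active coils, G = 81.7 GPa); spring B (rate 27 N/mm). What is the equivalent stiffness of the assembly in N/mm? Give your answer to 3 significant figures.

5.65 N/mm

k_A = Gd⁴/(8D³N_a) = (81.7×10³)(6.3⁴)/(8·50.0³·18) = 7.1501 N/mm
Series: 1/k_eq = 1/7.1501 + 1/27 = 0.1769; k_eq = 5.6531 N/mm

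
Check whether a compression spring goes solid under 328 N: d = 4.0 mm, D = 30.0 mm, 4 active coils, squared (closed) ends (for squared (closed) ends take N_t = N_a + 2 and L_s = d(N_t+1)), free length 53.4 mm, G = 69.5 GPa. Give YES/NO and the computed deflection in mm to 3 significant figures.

k = Gd⁴/(8D³N_a) = (69.5×10³)(4.0⁴)/(8·30.0³·4) = 20.593 N/mm
N_t = 6; L_s = 4.0·7 = 28 mm; δ_solid = L₀ − L_s = 53.4 − 28 = 25.4 mm
δ = F/k = 328/20.593 = 15.928 mm
δ < δ_solid → spring does not go solid

NO, δ = 15.9 mm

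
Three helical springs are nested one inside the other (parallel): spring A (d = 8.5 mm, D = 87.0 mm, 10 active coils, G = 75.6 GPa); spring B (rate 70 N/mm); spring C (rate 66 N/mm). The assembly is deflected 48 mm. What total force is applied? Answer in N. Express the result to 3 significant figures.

6890 N

k_A = Gd⁴/(8D³N_a) = (75.6×10³)(8.5⁴)/(8·87.0³·10) = 7.4912 N/mm
Parallel: k_eq = 7.4912 + 70 + 66 = 143.49 N/mm
F = k_eq·δ = 143.49·48 = 6887.6 N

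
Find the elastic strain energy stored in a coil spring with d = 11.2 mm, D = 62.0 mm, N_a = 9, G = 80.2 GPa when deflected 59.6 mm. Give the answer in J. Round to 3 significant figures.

k = Gd⁴/(8D³N_a) = (80.2×10³)(11.2⁴)/(8·62.0³·9) = 73.543 N/mm
U = ½kδ² = 0.5 × 73.543 × 59.6² = 1.3062e+05 N·mm = 130.62 J

131 J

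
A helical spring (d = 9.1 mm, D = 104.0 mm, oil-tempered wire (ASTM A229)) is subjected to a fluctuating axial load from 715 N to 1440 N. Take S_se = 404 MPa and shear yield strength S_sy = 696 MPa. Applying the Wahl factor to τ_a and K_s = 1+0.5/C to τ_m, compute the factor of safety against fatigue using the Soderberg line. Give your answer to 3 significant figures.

1.08

C = D/d = 104.0/9.1 = 11.4286; K_W = (4C−1)/(4C−4)+0.615/C = 1.1257; K_s = 1+0.5/C = 1.0437
F_a = (F_max−F_min)/2 = 362.5 N; F_m = (F_max+F_min)/2 = 1077.5 N
τ_a = K_W·8F_aD/(πd³) = 1.1257 × 127.4 = 143.41 MPa
τ_m = K_s·8F_mD/(πd³) = 1.0437 × 378.67 = 395.24 MPa
Soderberg: 1/n_f = τ_a/S_se + τ_m/S_sy = 143.41/404 + 395.24/696 = 0.35499 + 0.56788 = 0.92286
n_f = 1/0.92286 = 1.084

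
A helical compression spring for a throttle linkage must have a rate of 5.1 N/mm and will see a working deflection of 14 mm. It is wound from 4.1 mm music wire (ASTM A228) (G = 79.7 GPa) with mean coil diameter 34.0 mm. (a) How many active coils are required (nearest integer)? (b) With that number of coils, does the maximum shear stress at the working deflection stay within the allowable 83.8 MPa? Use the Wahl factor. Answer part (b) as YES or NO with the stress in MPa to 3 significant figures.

(a) 14 coils; (b) NO, τ_max = 106 MPa

N_a = Gd⁴/(8D³k) = (79.7×10³)(4.1⁴)/(8·34.0³·5.1) = 14.04 → N_a = 14
Actual rate k = Gd⁴/(8D³·14) = 5.1161 N/mm
Working load F = kδ = 5.1161·14 = 71.625 N
C = 34.0/4.1 = 8.2927; K_W = (4C−1)/(4C−4)+0.615/C = 1.1770
τ_max = K_W·8FD/(πd³) = 1.1770·89.978 = 105.9 MPa
τ_max > 83.8 MPa → exceeds allowable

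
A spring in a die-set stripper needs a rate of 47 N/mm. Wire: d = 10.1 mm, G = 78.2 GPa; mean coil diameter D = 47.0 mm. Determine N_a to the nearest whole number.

21

N_a = Gd⁴/(8D³k) = (78.2×10³ × 10.1⁴)/(8 × 47.0³ × 47)
    = 8.13752e+08 / 3.90374e+07 = 20.85 → 21 coils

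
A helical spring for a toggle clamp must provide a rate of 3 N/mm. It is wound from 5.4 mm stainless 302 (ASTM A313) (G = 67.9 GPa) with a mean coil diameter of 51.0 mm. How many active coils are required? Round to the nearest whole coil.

N_a = Gd⁴/(8D³k) = (67.9×10³ × 5.4⁴)/(8 × 51.0³ × 3)
    = 5.77358e+07 / 3.18362e+06 = 18.14 → 18 coils

18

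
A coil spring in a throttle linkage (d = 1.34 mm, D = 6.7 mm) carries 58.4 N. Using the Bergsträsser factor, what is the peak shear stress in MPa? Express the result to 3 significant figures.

Spring index C = D/d = 6.7/1.34 = 5.0000
K_B = (4C+2)/(4C−3) = 22.000/17.000 = 1.2941
τ₀ = 8FD/(πd³) = 8·58.4·6.7/(π·1.34³) = 3130.24/7.559 = 414.11 MPa
τ_max = K·τ₀ = 1.2941 × 414.11 = 535.9 MPa

536 MPa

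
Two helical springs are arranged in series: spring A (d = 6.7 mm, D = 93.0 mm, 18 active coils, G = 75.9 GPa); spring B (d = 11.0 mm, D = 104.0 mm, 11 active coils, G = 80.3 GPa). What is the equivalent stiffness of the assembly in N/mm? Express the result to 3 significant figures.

1.19 N/mm

k_A = Gd⁴/(8D³N_a) = (75.9×10³)(6.7⁴)/(8·93.0³·18) = 1.3205 N/mm
k_B = Gd⁴/(8D³N_a) = (80.3×10³)(11.0⁴)/(8·104.0³·11) = 11.877 N/mm
Series: 1/k_eq = 1/1.3205 + 1/11.877 = 0.8415; k_eq = 1.1884 N/mm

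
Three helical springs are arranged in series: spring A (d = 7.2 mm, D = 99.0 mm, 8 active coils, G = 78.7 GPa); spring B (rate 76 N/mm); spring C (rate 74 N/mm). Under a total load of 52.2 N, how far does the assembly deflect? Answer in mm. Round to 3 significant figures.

k_A = Gd⁴/(8D³N_a) = (78.7×10³)(7.2⁴)/(8·99.0³·8) = 3.4058 N/mm
Series: 1/k_eq = 1/3.4058 + 1/76 + 1/74 = 0.32029; k_eq = 3.1222 N/mm
δ = F/k_eq = 52.2/3.1222 = 16.719 mm

16.7 mm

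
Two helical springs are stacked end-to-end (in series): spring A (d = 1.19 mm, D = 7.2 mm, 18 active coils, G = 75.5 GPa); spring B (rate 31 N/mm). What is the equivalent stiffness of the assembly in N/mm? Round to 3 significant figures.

2.58 N/mm

k_A = Gd⁴/(8D³N_a) = (75.5×10³)(1.19⁴)/(8·7.2³·18) = 2.8169 N/mm
Series: 1/k_eq = 1/2.8169 + 1/31 = 0.38726; k_eq = 2.5823 N/mm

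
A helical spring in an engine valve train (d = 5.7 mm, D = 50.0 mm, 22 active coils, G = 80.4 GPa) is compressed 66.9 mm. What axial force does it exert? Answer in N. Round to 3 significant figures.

k = Gd⁴/(8D³N_a) = (80.4×10³)(5.7⁴)/(8·50.0³·22) = 3.8577 N/mm
F = k·δ = 3.8577 × 66.9 = 258.08 N

258 N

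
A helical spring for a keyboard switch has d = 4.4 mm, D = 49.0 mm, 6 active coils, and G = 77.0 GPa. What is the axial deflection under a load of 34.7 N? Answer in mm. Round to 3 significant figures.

k = Gd⁴/(8D³N_a) = (77.0×10³)(4.4⁴)/(8·49.0³·6) = 5.1106 N/mm
δ = F/k = 34.7 / 5.1106 = 6.7898 mm

6.79 mm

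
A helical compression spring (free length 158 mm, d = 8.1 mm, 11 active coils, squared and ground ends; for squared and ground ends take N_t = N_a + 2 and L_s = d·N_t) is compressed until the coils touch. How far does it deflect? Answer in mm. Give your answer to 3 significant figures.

52.7 mm

N_t = 13; L_s = 8.1·13 = 105.3 mm
δ_solid = L₀ − L_s = 158 − 105.3 = 52.7 mm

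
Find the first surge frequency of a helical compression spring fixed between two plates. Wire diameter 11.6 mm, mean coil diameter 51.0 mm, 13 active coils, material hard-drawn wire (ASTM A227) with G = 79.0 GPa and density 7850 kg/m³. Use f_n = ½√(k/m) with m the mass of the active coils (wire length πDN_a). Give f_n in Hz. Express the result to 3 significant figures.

122 Hz

k = Gd⁴/(8D³N_a) = (79.0×10³)(11.6⁴)/(8·51.0³·13) = 103.68 N/mm = 1.0368e+05 N/m
Wire length L = πDN_a = π·51.0·13 = 2082.9 mm
m = ρ·(πd²/4)·L = 7850 × 105.68×10⁻⁶ m² × 2.0829 m = 1.728 kg
f_n = ½√(k/m) = 0.5·√(1.0368e+05/1.728) = 0.5·√(60003) = 122.48 Hz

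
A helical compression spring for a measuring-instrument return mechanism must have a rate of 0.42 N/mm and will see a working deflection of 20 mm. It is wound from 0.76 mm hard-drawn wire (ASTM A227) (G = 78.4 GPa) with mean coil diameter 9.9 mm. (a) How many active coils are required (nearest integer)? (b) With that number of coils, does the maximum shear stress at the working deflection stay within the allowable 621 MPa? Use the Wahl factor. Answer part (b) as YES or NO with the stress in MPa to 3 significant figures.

(a) 8 coils; (b) YES, τ_max = 537 MPa

N_a = Gd⁴/(8D³k) = (78.4×10³)(0.76⁴)/(8·9.9³·0.42) = 8.023 → N_a = 8
Actual rate k = Gd⁴/(8D³·8) = 0.4212 N/mm
Working load F = kδ = 0.4212·20 = 8.4239 N
C = 9.9/0.76 = 13.0263; K_W = (4C−1)/(4C−4)+0.615/C = 1.1096
τ_max = K_W·8FD/(πd³) = 1.1096·483.78 = 536.79 MPa
τ_max ≤ 621 MPa → acceptable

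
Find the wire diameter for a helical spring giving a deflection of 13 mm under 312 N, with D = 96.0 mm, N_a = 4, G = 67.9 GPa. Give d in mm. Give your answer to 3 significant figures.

Required rate k = F/δ = 312/13 = 24 N/mm
d = (8D³N_a·k / G)^(1/4) = (8·96.0³·4·24 / (67.9×10³))^0.25
  = (10007)^0.25 = 10.0018 mm

10.0 mm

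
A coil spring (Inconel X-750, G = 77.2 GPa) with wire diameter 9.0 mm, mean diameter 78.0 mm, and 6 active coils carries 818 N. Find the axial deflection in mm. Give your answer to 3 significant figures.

k = Gd⁴/(8D³N_a) = (77.2×10³)(9.0⁴)/(8·78.0³·6) = 22.236 N/mm
δ = F/k = 818 / 22.236 = 36.787 mm

36.8 mm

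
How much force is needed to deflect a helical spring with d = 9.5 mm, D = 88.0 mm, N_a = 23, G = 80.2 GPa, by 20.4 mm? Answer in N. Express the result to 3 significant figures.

k = Gd⁴/(8D³N_a) = (80.2×10³)(9.5⁴)/(8·88.0³·23) = 5.2096 N/mm
F = k·δ = 5.2096 × 20.4 = 106.28 N

106 N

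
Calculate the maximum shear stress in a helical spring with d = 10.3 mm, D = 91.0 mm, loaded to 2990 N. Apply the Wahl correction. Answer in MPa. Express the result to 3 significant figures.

Spring index C = D/d = 91.0/10.3 = 8.8350
K_W = (4C−1)/(4C−4) + 0.615/C = 34.340/31.340 + 0.0696 = 1.1653
τ₀ = 8FD/(πd³) = 8·2990·91.0/(π·10.3³) = 2.17672e+06/3432.9 = 634.08 MPa
τ_max = K·τ₀ = 1.1653 × 634.08 = 738.91 MPa

739 MPa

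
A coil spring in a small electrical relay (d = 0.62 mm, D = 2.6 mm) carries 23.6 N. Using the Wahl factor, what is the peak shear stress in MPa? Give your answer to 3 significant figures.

906 MPa

Spring index C = D/d = 2.6/0.62 = 4.1935
K_W = (4C−1)/(4C−4) + 0.615/C = 15.774/12.774 + 0.1467 = 1.3815
τ₀ = 8FD/(πd³) = 8·23.6·2.6/(π·0.62³) = 490.88/0.74873 = 655.62 MPa
τ_max = K·τ₀ = 1.3815 × 655.62 = 905.74 MPa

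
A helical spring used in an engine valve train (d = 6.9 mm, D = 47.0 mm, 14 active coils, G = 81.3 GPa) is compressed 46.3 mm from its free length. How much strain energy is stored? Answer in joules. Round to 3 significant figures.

17.0 J

k = Gd⁴/(8D³N_a) = (81.3×10³)(6.9⁴)/(8·47.0³·14) = 15.848 N/mm
U = ½kδ² = 0.5 × 15.848 × 46.3² = 16987 N·mm = 16.987 J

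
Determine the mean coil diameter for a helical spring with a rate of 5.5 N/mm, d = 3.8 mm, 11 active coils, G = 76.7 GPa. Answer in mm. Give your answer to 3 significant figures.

D = (Gd⁴/(8N_a·k))^(1/3) = (76.7×10³·3.8⁴/(8·11·5.5))^(1/3)
  = (33043.4)^(1/3) = 32.0894 mm

32.1 mm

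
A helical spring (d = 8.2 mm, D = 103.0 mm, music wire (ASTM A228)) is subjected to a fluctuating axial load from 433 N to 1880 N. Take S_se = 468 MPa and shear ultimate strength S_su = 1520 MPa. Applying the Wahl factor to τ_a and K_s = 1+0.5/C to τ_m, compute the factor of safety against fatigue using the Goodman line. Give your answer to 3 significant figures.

C = D/d = 103.0/8.2 = 12.5610; K_W = (4C−1)/(4C−4)+0.615/C = 1.1138; K_s = 1+0.5/C = 1.0398
F_a = (F_max−F_min)/2 = 723.5 N; F_m = (F_max+F_min)/2 = 1156.5 N
τ_a = K_W·8F_aD/(πd³) = 1.1138 × 344.17 = 383.35 MPa
τ_m = K_s·8F_mD/(πd³) = 1.0398 × 550.15 = 572.05 MPa
Goodman: 1/n_f = τ_a/S_se + τ_m/S_su = 383.35/468 + 572.05/1520 = 0.81912 + 0.37635 = 1.1955
n_f = 1/1.1955 = 0.8365

0.836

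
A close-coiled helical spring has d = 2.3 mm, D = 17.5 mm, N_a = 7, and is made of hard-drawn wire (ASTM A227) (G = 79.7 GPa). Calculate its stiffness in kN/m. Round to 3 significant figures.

7.43 kN/m

k = Gd⁴/(8D³N_a) = (79.7×10³ × 2.3⁴) / (8 × 17.5³ × 7)
  = 2.23033e+06 / 300125 = 7.4313 N/mm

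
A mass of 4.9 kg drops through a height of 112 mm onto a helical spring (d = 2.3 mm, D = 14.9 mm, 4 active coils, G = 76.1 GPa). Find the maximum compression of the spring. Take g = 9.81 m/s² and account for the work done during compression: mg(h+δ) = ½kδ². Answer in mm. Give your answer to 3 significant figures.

k = Gd⁴/(8D³N_a) = (76.1×10³)(2.3⁴)/(8·14.9³·4) = 20.118 N/mm
W = mg = 4.9 × 9.81 = 48.069 N
½kδ² − Wδ − Wh = 0 → δ = (W + √(W² + 2kWh))/k
δ = (48.069 + √(2310.6 + 216621))/20.118 = (48.069 + 467.9)/20.118 = 25.647 mm

25.6 mm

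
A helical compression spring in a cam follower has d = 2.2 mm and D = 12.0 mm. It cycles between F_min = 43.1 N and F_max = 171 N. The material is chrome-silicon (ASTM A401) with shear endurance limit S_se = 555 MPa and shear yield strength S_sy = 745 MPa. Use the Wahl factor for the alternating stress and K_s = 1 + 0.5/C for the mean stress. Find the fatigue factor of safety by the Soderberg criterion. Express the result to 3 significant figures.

1.14

C = D/d = 12.0/2.2 = 5.4545; K_W = (4C−1)/(4C−4)+0.615/C = 1.2811; K_s = 1+0.5/C = 1.0917
F_a = (F_max−F_min)/2 = 63.95 N; F_m = (F_max+F_min)/2 = 107.05 N
τ_a = K_W·8F_aD/(πd³) = 1.2811 × 183.52 = 235.12 MPa
τ_m = K_s·8F_mD/(πd³) = 1.0917 × 307.21 = 335.37 MPa
Soderberg: 1/n_f = τ_a/S_se + τ_m/S_sy = 235.12/555 + 335.37/745 = 0.42363 + 0.45017 = 0.8738
n_f = 1/0.8738 = 1.144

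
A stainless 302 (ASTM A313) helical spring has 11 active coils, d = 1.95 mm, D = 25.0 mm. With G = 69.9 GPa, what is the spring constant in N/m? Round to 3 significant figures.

k = Gd⁴/(8D³N_a) = (69.9×10³ × 1.95⁴) / (8 × 25.0³ × 11)
  = 1.01068e+06 / 1.375e+06 = 0.73504 N/mm = 735.04 N/m

735 N/m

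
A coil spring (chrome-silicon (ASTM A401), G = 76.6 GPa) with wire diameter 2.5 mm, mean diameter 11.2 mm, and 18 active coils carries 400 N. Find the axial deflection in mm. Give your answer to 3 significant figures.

k = Gd⁴/(8D³N_a) = (76.6×10³)(2.5⁴)/(8·11.2³·18) = 14.79 N/mm
δ = F/k = 400 / 14.79 = 27.045 mm

27.0 mm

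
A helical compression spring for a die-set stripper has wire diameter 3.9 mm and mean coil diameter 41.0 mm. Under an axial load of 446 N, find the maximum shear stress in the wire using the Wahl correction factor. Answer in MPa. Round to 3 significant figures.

893 MPa

Spring index C = D/d = 41.0/3.9 = 10.5128
K_W = (4C−1)/(4C−4) + 0.615/C = 41.051/38.051 + 0.0585 = 1.1373
τ₀ = 8FD/(πd³) = 8·446·41.0/(π·3.9³) = 146288/186.36 = 784.99 MPa
τ_max = K·τ₀ = 1.1373 × 784.99 = 892.8 MPa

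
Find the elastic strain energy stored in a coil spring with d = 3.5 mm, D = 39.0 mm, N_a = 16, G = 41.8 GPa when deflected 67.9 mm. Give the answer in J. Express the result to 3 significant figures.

k = Gd⁴/(8D³N_a) = (41.8×10³)(3.5⁴)/(8·39.0³·16) = 0.82612 N/mm
U = ½kδ² = 0.5 × 0.82612 × 67.9² = 1904.4 N·mm = 1.9044 J

1.90 J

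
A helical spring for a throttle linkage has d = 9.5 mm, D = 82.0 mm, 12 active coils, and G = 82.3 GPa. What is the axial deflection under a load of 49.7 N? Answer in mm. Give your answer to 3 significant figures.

k = Gd⁴/(8D³N_a) = (82.3×10³)(9.5⁴)/(8·82.0³·12) = 12.664 N/mm
δ = F/k = 49.7 / 12.664 = 3.9244 mm

3.92 mm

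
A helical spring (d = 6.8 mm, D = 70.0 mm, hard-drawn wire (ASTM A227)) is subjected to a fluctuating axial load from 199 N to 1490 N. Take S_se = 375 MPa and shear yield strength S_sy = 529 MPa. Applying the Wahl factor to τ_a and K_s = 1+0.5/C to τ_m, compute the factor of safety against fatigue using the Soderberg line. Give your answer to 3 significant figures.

C = D/d = 70.0/6.8 = 10.2941; K_W = (4C−1)/(4C−4)+0.615/C = 1.1404; K_s = 1+0.5/C = 1.0486
F_a = (F_max−F_min)/2 = 645.5 N; F_m = (F_max+F_min)/2 = 844.5 N
τ_a = K_W·8F_aD/(πd³) = 1.1404 × 365.94 = 417.33 MPa
τ_m = K_s·8F_mD/(πd³) = 1.0486 × 478.75 = 502.01 MPa
Soderberg: 1/n_f = τ_a/S_se + τ_m/S_sy = 417.33/375 + 502.01/529 = 1.11288 + 0.94897 = 2.0619
n_f = 1/2.0619 = 0.485

0.485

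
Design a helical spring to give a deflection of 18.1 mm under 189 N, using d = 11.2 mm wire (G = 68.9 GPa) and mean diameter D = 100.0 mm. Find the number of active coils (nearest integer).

Required rate k = F/δ = 189/18.1 = 10.442 N/mm
N_a = Gd⁴/(8D³k) = (68.9×10³ × 11.2⁴)/(8 × 100.0³ × 10.442)
    = 1.08415e+09 / 8.35359e+07 = 12.98 → 13 coils

13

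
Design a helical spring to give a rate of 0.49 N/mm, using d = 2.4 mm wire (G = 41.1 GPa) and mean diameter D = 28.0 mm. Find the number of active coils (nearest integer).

N_a = Gd⁴/(8D³k) = (41.1×10³ × 2.4⁴)/(8 × 28.0³ × 0.49)
    = 1.3636e+06 / 86051.8 = 15.85 → 16 coils

16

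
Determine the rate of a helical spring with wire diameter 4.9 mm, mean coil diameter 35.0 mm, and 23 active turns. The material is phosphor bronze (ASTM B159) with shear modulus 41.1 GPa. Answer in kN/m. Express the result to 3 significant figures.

3.00 kN/m

k = Gd⁴/(8D³N_a) = (41.1×10³ × 4.9⁴) / (8 × 35.0³ × 23)
  = 2.36933e+07 / 7.889e+06 = 3.0033 N/mm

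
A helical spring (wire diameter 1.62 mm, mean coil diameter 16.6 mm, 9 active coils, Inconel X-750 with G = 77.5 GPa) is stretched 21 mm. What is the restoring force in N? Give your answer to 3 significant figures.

k = Gd⁴/(8D³N_a) = (77.5×10³)(1.62⁴)/(8·16.6³·9) = 1.6207 N/mm
F = k·δ = 1.6207 × 21 = 34.035 N

34.0 N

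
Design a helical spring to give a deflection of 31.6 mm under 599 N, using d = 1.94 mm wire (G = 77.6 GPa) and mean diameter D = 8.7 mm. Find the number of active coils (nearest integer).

11

Required rate k = F/δ = 599/31.6 = 18.956 N/mm
N_a = Gd⁴/(8D³k) = (77.6×10³ × 1.94⁴)/(8 × 8.7³ × 18.956)
    = 1.09918e+06 / 99859.1 = 11.01 → 11 coils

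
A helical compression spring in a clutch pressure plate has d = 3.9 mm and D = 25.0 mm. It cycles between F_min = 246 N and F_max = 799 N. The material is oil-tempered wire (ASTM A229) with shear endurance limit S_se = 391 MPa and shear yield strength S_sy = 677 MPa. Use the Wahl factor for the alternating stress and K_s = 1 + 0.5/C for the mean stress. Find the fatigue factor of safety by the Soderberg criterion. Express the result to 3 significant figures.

C = D/d = 25.0/3.9 = 6.4103; K_W = (4C−1)/(4C−4)+0.615/C = 1.2346; K_s = 1+0.5/C = 1.0780
F_a = (F_max−F_min)/2 = 276.5 N; F_m = (F_max+F_min)/2 = 522.5 N
τ_a = K_W·8F_aD/(πd³) = 1.2346 × 296.74 = 366.35 MPa
τ_m = K_s·8F_mD/(πd³) = 1.0780 × 560.75 = 604.49 MPa
Soderberg: 1/n_f = τ_a/S_se + τ_m/S_sy = 366.35/391 + 604.49/677 = 0.93696 + 0.89290 = 1.8299
n_f = 1/1.8299 = 0.5465

0.546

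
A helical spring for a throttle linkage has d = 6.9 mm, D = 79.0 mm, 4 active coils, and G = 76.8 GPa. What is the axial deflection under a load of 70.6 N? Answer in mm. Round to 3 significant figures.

6.40 mm

k = Gd⁴/(8D³N_a) = (76.8×10³)(6.9⁴)/(8·79.0³·4) = 11.034 N/mm
δ = F/k = 70.6 / 11.034 = 6.3985 mm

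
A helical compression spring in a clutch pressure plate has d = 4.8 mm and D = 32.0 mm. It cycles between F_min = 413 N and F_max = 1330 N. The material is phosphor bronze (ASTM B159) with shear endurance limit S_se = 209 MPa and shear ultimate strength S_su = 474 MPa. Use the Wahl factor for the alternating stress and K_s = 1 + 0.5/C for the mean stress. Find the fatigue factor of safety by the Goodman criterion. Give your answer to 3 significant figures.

0.291

C = D/d = 32.0/4.8 = 6.6667; K_W = (4C−1)/(4C−4)+0.615/C = 1.2246; K_s = 1+0.5/C = 1.0750
F_a = (F_max−F_min)/2 = 458.5 N; F_m = (F_max+F_min)/2 = 871.5 N
τ_a = K_W·8F_aD/(πd³) = 1.2246 × 337.84 = 413.71 MPa
τ_m = K_s·8F_mD/(πd³) = 1.0750 × 642.15 = 690.31 MPa
Goodman: 1/n_f = τ_a/S_se + τ_m/S_su = 413.71/209 + 690.31/474 = 1.97950 + 1.45634 = 3.4358
n_f = 1/3.4358 = 0.291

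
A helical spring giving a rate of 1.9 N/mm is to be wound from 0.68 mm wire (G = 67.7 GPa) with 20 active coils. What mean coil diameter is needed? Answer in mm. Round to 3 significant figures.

3.62 mm

D = (Gd⁴/(8N_a·k))^(1/3) = (67.7×10³·0.68⁴/(8·20·1.9))^(1/3)
  = (47.6158)^(1/3) = 3.6245 mm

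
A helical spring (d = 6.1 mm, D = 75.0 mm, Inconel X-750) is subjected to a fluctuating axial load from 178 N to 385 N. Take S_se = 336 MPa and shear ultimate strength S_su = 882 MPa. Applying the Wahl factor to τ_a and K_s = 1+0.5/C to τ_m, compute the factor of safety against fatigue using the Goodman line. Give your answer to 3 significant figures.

C = D/d = 75.0/6.1 = 12.2951; K_W = (4C−1)/(4C−4)+0.615/C = 1.1164; K_s = 1+0.5/C = 1.0407
F_a = (F_max−F_min)/2 = 103.5 N; F_m = (F_max+F_min)/2 = 281.5 N
τ_a = K_W·8F_aD/(πd³) = 1.1164 × 87.087 = 97.225 MPa
τ_m = K_s·8F_mD/(πd³) = 1.0407 × 236.86 = 246.49 MPa
Goodman: 1/n_f = τ_a/S_se + τ_m/S_su = 97.225/336 + 246.49/882 = 0.28936 + 0.27947 = 0.56883
n_f = 1/0.56883 = 1.758

1.76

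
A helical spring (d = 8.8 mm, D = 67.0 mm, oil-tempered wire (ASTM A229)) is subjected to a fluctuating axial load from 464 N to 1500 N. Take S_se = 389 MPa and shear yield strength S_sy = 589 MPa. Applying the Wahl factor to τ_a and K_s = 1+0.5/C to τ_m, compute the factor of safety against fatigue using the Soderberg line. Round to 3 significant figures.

C = D/d = 67.0/8.8 = 7.6136; K_W = (4C−1)/(4C−4)+0.615/C = 1.1942; K_s = 1+0.5/C = 1.0657
F_a = (F_max−F_min)/2 = 518 N; F_m = (F_max+F_min)/2 = 982 N
τ_a = K_W·8F_aD/(πd³) = 1.1942 × 129.69 = 154.87 MPa
τ_m = K_s·8F_mD/(πd³) = 1.0657 × 245.85 = 262 MPa
Soderberg: 1/n_f = τ_a/S_se + τ_m/S_sy = 154.87/389 + 262/589 = 0.39812 + 0.44482 = 0.84294
n_f = 1/0.84294 = 1.186

1.19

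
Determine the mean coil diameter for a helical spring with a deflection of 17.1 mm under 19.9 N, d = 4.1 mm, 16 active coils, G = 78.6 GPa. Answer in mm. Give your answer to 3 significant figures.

Required rate k = F/δ = 19.9/17.1 = 1.1637 N/mm
D = (Gd⁴/(8N_a·k))^(1/3) = (78.6×10³·4.1⁴/(8·16·1.1637))^(1/3)
  = (149105)^(1/3) = 53.0270 mm

53.0 mm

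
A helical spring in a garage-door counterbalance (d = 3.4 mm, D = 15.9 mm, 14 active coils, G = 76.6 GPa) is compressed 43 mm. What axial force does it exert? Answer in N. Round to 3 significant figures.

978 N

k = Gd⁴/(8D³N_a) = (76.6×10³)(3.4⁴)/(8·15.9³·14) = 22.737 N/mm
F = k·δ = 22.737 × 43 = 977.7 N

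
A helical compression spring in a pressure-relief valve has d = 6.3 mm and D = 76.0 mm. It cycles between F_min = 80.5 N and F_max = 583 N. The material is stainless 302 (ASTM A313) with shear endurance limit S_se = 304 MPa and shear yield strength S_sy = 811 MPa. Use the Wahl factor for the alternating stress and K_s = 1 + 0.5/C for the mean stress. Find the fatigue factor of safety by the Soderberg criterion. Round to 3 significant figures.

0.957

C = D/d = 76.0/6.3 = 12.0635; K_W = (4C−1)/(4C−4)+0.615/C = 1.1188; K_s = 1+0.5/C = 1.0414
F_a = (F_max−F_min)/2 = 251.25 N; F_m = (F_max+F_min)/2 = 331.75 N
τ_a = K_W·8F_aD/(πd³) = 1.1188 × 194.46 = 217.56 MPa
τ_m = K_s·8F_mD/(πd³) = 1.0414 × 256.77 = 267.41 MPa
Soderberg: 1/n_f = τ_a/S_se + τ_m/S_sy = 217.56/304 + 267.41/811 = 0.71566 + 0.32973 = 1.0454
n_f = 1/1.0454 = 0.9566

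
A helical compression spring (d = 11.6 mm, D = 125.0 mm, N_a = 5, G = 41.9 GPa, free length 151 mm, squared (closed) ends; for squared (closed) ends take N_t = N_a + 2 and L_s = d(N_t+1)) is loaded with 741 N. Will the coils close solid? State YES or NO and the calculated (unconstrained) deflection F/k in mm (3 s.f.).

k = Gd⁴/(8D³N_a) = (41.9×10³)(11.6⁴)/(8·125.0³·5) = 9.7108 N/mm
N_t = 7; L_s = 11.6·8 = 92.8 mm; δ_solid = L₀ − L_s = 151 − 92.8 = 58.2 mm
δ = F/k = 741/9.7108 = 76.307 mm
δ ≥ δ_solid → spring goes solid

YES, δ = 76.3 mm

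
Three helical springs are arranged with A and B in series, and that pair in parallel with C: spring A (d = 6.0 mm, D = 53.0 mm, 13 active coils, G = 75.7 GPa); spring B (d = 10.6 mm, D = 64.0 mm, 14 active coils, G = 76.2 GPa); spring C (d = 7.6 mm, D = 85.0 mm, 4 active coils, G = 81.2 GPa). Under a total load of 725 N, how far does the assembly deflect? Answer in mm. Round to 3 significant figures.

k_A = Gd⁴/(8D³N_a) = (75.7×10³)(6.0⁴)/(8·53.0³·13) = 6.3364 N/mm
k_B = Gd⁴/(8D³N_a) = (76.2×10³)(10.6⁴)/(8·64.0³·14) = 32.766 N/mm
k_C = Gd⁴/(8D³N_a) = (81.2×10³)(7.6⁴)/(8·85.0³·4) = 13.785 N/mm
Springs A,B series: k_AB = 1/(1/6.3364+1/32.766) = 5.3096 N/mm; parallel with C: k_eq = 5.3096+13.785 = 19.094 N/mm
δ = F/k_eq = 725/19.094 = 37.969 mm

38.0 mm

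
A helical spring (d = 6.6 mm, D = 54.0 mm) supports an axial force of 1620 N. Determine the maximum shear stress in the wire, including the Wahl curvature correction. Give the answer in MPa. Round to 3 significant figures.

914 MPa

Spring index C = D/d = 54.0/6.6 = 8.1818
K_W = (4C−1)/(4C−4) + 0.615/C = 31.727/28.727 + 0.0752 = 1.1796
τ₀ = 8FD/(πd³) = 8·1620·54.0/(π·6.6³) = 699840/903.2 = 774.85 MPa
τ_max = K·τ₀ = 1.1796 × 774.85 = 914.01 MPa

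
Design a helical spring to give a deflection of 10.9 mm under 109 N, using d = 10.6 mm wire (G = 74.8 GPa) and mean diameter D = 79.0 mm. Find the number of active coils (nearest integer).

Required rate k = F/δ = 109/10.9 = 10 N/mm
N_a = Gd⁴/(8D³k) = (74.8×10³ × 10.6⁴)/(8 × 79.0³ × 10)
    = 9.44333e+08 / 3.94431e+07 = 23.94 → 24 coils

24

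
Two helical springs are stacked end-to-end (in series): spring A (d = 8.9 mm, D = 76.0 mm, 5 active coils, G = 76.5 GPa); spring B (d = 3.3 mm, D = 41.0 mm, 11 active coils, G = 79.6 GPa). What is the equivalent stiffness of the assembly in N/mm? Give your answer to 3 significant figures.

1.47 N/mm

k_A = Gd⁴/(8D³N_a) = (76.5×10³)(8.9⁴)/(8·76.0³·5) = 27.335 N/mm
k_B = Gd⁴/(8D³N_a) = (79.6×10³)(3.3⁴)/(8·41.0³·11) = 1.5564 N/mm
Series: 1/k_eq = 1/27.335 + 1/1.5564 = 0.67907; k_eq = 1.4726 N/mm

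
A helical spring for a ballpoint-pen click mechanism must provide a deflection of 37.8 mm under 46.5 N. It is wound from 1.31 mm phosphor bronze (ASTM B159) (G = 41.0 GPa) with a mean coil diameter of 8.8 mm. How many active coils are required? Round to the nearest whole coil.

Required rate k = F/δ = 46.5/37.8 = 1.2302 N/mm
N_a = Gd⁴/(8D³k) = (41.0×10³ × 1.31⁴)/(8 × 8.8³ × 1.2302)
    = 120745 / 6706.55 = 18 → 18 coils

18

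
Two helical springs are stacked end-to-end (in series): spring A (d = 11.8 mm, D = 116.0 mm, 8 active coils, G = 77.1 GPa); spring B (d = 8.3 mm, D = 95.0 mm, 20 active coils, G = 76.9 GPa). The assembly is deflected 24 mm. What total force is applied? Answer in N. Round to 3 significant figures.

k_A = Gd⁴/(8D³N_a) = (77.1×10³)(11.8⁴)/(8·116.0³·8) = 14.963 N/mm
k_B = Gd⁴/(8D³N_a) = (76.9×10³)(8.3⁴)/(8·95.0³·20) = 2.6604 N/mm
Series: 1/k_eq = 1/14.963 + 1/2.6604 = 0.44271; k_eq = 2.2588 N/mm
F = k_eq·δ = 2.2588·24 = 54.211 N

54.2 N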